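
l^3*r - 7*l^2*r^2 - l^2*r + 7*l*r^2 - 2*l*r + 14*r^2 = (l - 2)*(l - 7*r)*(l*r + r)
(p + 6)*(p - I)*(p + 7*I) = p^3 + 6*p^2 + 6*I*p^2 + 7*p + 36*I*p + 42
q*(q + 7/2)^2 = q^3 + 7*q^2 + 49*q/4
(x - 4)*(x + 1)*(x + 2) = x^3 - x^2 - 10*x - 8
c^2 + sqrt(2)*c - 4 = (c - sqrt(2))*(c + 2*sqrt(2))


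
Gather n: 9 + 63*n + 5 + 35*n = 98*n + 14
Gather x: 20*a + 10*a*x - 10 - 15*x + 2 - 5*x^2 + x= 20*a - 5*x^2 + x*(10*a - 14) - 8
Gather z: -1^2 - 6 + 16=9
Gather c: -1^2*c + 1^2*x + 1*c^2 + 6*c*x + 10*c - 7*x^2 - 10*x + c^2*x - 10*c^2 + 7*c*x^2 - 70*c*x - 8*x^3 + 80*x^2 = c^2*(x - 9) + c*(7*x^2 - 64*x + 9) - 8*x^3 + 73*x^2 - 9*x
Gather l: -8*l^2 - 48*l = -8*l^2 - 48*l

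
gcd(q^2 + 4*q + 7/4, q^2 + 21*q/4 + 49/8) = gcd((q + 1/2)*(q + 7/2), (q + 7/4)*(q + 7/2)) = q + 7/2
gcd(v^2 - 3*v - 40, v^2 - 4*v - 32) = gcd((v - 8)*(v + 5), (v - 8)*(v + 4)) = v - 8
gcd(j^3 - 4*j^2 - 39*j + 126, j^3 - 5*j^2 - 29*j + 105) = j^2 - 10*j + 21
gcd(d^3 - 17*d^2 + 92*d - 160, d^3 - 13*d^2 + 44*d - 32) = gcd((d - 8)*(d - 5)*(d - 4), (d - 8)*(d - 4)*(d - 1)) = d^2 - 12*d + 32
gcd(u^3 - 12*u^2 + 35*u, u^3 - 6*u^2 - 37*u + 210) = u^2 - 12*u + 35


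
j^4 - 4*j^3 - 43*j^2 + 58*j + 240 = (j - 8)*(j - 3)*(j + 2)*(j + 5)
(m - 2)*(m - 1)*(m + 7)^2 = m^4 + 11*m^3 + 9*m^2 - 119*m + 98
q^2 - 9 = (q - 3)*(q + 3)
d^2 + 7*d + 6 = (d + 1)*(d + 6)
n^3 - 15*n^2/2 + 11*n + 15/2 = (n - 5)*(n - 3)*(n + 1/2)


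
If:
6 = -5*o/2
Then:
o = -12/5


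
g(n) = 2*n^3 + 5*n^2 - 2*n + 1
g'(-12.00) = 742.00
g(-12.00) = -2711.00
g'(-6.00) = 154.00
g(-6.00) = -239.00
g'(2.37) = 55.40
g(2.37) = 50.97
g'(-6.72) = 201.75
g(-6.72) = -366.70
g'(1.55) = 27.92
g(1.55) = 17.36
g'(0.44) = 3.56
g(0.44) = 1.26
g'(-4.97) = 96.51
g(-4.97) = -111.08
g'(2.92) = 78.36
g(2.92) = 87.59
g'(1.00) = 14.00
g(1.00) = 6.00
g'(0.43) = 3.41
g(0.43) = 1.22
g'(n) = 6*n^2 + 10*n - 2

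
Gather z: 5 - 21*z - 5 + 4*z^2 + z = 4*z^2 - 20*z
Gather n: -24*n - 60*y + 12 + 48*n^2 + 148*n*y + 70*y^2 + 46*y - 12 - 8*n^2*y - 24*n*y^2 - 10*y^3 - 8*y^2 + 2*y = n^2*(48 - 8*y) + n*(-24*y^2 + 148*y - 24) - 10*y^3 + 62*y^2 - 12*y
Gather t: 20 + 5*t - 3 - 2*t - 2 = 3*t + 15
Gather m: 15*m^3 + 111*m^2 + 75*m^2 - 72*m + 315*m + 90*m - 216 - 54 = 15*m^3 + 186*m^2 + 333*m - 270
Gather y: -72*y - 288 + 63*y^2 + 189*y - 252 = 63*y^2 + 117*y - 540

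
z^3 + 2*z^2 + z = z*(z + 1)^2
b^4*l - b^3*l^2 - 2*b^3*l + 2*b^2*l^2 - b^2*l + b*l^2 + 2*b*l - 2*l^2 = (b - 2)*(b - 1)*(b - l)*(b*l + l)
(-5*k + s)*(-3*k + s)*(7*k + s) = 105*k^3 - 41*k^2*s - k*s^2 + s^3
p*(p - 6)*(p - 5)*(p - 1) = p^4 - 12*p^3 + 41*p^2 - 30*p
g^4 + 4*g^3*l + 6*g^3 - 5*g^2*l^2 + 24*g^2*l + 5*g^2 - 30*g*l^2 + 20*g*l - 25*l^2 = (g + 1)*(g + 5)*(g - l)*(g + 5*l)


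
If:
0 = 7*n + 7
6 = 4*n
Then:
No Solution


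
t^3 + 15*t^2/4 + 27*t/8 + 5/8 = (t + 1/4)*(t + 1)*(t + 5/2)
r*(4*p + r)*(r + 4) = 4*p*r^2 + 16*p*r + r^3 + 4*r^2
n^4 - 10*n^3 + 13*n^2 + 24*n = n*(n - 8)*(n - 3)*(n + 1)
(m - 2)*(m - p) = m^2 - m*p - 2*m + 2*p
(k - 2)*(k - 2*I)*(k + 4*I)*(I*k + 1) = I*k^4 - k^3 - 2*I*k^3 + 2*k^2 + 10*I*k^2 + 8*k - 20*I*k - 16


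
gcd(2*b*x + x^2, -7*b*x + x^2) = x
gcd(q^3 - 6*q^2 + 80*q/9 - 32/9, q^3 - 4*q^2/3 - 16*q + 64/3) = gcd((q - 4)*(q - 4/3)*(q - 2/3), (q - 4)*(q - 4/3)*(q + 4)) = q^2 - 16*q/3 + 16/3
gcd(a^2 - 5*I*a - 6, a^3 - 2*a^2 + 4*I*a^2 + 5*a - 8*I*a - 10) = 1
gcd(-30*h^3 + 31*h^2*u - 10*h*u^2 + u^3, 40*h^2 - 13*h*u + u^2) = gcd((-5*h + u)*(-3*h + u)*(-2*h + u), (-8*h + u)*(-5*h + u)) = -5*h + u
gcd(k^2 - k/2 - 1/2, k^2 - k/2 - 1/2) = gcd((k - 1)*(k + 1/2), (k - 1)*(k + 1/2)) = k^2 - k/2 - 1/2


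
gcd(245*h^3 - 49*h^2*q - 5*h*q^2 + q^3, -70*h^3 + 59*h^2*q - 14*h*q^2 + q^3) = 35*h^2 - 12*h*q + q^2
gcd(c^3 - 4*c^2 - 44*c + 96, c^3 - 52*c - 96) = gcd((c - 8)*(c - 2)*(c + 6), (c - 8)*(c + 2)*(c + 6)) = c^2 - 2*c - 48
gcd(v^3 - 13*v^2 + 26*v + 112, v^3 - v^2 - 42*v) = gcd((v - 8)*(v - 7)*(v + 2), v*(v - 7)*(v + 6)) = v - 7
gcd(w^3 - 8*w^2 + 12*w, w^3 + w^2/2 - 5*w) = w^2 - 2*w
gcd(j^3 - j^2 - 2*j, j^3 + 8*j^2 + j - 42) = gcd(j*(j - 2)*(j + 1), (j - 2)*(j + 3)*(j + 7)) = j - 2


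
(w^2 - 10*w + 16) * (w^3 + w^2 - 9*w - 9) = w^5 - 9*w^4 - 3*w^3 + 97*w^2 - 54*w - 144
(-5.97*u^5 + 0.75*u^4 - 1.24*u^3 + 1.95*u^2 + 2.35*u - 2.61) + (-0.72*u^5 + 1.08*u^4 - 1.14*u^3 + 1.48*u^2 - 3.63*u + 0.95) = -6.69*u^5 + 1.83*u^4 - 2.38*u^3 + 3.43*u^2 - 1.28*u - 1.66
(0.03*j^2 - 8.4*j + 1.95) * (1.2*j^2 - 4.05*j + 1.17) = 0.036*j^4 - 10.2015*j^3 + 36.3951*j^2 - 17.7255*j + 2.2815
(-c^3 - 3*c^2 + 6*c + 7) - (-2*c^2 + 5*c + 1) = -c^3 - c^2 + c + 6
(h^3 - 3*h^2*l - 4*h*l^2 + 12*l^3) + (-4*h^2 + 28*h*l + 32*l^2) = h^3 - 3*h^2*l - 4*h^2 - 4*h*l^2 + 28*h*l + 12*l^3 + 32*l^2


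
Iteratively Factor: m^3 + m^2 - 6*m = (m)*(m^2 + m - 6) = m*(m - 2)*(m + 3)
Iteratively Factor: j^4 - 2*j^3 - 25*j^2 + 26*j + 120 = (j + 4)*(j^3 - 6*j^2 - j + 30) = (j + 2)*(j + 4)*(j^2 - 8*j + 15) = (j - 5)*(j + 2)*(j + 4)*(j - 3)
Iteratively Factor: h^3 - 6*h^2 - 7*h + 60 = (h + 3)*(h^2 - 9*h + 20) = (h - 5)*(h + 3)*(h - 4)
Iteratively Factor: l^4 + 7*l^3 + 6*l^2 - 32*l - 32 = (l - 2)*(l^3 + 9*l^2 + 24*l + 16) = (l - 2)*(l + 4)*(l^2 + 5*l + 4) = (l - 2)*(l + 1)*(l + 4)*(l + 4)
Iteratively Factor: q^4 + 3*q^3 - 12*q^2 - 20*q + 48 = (q + 4)*(q^3 - q^2 - 8*q + 12) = (q + 3)*(q + 4)*(q^2 - 4*q + 4) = (q - 2)*(q + 3)*(q + 4)*(q - 2)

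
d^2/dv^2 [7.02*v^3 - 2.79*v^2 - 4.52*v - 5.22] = 42.12*v - 5.58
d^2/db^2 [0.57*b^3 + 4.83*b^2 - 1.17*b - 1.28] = 3.42*b + 9.66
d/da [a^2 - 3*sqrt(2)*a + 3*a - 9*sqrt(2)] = 2*a - 3*sqrt(2) + 3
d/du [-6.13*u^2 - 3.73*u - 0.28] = -12.26*u - 3.73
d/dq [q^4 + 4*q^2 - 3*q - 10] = 4*q^3 + 8*q - 3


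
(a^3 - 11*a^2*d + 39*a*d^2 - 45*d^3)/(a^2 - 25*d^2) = (a^2 - 6*a*d + 9*d^2)/(a + 5*d)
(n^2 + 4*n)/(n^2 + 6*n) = (n + 4)/(n + 6)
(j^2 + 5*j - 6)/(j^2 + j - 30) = (j - 1)/(j - 5)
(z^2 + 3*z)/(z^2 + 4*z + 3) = z/(z + 1)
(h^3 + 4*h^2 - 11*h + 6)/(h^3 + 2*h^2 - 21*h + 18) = (h - 1)/(h - 3)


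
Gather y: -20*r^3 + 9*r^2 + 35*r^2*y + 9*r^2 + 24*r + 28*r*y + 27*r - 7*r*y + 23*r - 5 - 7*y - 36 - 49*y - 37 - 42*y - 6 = -20*r^3 + 18*r^2 + 74*r + y*(35*r^2 + 21*r - 98) - 84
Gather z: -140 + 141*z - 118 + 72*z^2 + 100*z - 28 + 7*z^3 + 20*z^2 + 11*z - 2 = 7*z^3 + 92*z^2 + 252*z - 288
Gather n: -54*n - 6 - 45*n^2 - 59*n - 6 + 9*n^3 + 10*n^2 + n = 9*n^3 - 35*n^2 - 112*n - 12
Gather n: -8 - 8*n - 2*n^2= -2*n^2 - 8*n - 8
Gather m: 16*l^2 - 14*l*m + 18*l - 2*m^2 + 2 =16*l^2 - 14*l*m + 18*l - 2*m^2 + 2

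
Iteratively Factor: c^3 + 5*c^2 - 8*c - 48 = (c + 4)*(c^2 + c - 12) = (c + 4)^2*(c - 3)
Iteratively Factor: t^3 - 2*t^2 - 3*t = (t + 1)*(t^2 - 3*t) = (t - 3)*(t + 1)*(t)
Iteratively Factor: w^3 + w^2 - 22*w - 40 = (w + 4)*(w^2 - 3*w - 10) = (w - 5)*(w + 4)*(w + 2)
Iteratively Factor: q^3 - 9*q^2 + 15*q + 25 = (q - 5)*(q^2 - 4*q - 5) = (q - 5)^2*(q + 1)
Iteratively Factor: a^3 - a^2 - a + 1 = (a - 1)*(a^2 - 1) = (a - 1)*(a + 1)*(a - 1)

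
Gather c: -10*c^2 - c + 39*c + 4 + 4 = -10*c^2 + 38*c + 8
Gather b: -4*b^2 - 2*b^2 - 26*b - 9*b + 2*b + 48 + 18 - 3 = -6*b^2 - 33*b + 63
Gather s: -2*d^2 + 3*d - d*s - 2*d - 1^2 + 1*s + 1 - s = -2*d^2 - d*s + d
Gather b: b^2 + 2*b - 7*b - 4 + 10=b^2 - 5*b + 6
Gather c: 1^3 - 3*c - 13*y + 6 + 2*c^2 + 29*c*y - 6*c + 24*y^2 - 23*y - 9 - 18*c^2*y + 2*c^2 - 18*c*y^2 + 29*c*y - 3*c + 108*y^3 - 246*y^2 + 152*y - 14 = c^2*(4 - 18*y) + c*(-18*y^2 + 58*y - 12) + 108*y^3 - 222*y^2 + 116*y - 16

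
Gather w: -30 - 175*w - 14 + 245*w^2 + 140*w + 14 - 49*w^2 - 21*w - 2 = 196*w^2 - 56*w - 32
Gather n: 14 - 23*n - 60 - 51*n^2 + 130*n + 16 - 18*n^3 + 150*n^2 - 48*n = -18*n^3 + 99*n^2 + 59*n - 30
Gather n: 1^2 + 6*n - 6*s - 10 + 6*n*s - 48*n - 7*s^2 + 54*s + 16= n*(6*s - 42) - 7*s^2 + 48*s + 7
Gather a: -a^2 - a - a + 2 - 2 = -a^2 - 2*a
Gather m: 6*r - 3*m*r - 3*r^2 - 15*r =-3*m*r - 3*r^2 - 9*r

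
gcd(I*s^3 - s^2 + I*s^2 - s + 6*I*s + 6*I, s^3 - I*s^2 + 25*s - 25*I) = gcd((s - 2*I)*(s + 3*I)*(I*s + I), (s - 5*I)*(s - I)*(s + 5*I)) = 1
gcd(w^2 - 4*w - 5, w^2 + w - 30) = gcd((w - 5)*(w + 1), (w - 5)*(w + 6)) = w - 5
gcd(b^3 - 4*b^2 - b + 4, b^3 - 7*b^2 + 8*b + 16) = b^2 - 3*b - 4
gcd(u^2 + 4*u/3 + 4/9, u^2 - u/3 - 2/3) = u + 2/3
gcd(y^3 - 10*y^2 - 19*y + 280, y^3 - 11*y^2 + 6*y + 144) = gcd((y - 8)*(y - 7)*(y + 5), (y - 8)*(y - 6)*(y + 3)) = y - 8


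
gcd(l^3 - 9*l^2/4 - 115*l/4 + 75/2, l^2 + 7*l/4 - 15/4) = l - 5/4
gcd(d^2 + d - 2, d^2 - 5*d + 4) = d - 1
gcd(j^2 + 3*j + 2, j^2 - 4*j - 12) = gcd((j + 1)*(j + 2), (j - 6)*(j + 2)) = j + 2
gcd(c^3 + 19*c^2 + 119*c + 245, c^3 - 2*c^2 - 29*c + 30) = c + 5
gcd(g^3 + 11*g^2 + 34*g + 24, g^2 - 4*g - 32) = g + 4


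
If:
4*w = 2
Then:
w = 1/2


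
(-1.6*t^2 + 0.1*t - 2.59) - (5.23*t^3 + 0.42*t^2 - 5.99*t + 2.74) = -5.23*t^3 - 2.02*t^2 + 6.09*t - 5.33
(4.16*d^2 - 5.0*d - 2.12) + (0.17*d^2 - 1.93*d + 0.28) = 4.33*d^2 - 6.93*d - 1.84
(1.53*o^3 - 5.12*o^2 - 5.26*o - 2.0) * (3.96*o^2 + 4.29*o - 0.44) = 6.0588*o^5 - 13.7115*o^4 - 43.4676*o^3 - 28.2326*o^2 - 6.2656*o + 0.88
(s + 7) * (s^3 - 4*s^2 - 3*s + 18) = s^4 + 3*s^3 - 31*s^2 - 3*s + 126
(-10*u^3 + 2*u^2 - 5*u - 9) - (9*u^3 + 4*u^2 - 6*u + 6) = -19*u^3 - 2*u^2 + u - 15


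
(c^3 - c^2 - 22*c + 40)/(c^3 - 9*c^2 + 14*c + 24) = (c^2 + 3*c - 10)/(c^2 - 5*c - 6)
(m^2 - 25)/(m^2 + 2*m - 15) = (m - 5)/(m - 3)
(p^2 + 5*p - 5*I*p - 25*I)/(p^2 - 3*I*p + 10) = (p + 5)/(p + 2*I)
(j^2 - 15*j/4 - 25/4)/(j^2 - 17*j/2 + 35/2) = (4*j + 5)/(2*(2*j - 7))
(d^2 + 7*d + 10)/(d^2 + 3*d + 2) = (d + 5)/(d + 1)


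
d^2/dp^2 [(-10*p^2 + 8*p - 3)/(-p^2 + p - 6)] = 2*(2*p^3 - 171*p^2 + 135*p + 297)/(p^6 - 3*p^5 + 21*p^4 - 37*p^3 + 126*p^2 - 108*p + 216)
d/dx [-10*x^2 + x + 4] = 1 - 20*x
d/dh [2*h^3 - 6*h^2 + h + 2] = 6*h^2 - 12*h + 1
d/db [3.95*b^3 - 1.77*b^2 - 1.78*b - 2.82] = 11.85*b^2 - 3.54*b - 1.78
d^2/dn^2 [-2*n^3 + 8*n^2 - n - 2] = 16 - 12*n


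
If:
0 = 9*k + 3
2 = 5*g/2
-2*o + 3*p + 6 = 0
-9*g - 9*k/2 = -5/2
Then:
No Solution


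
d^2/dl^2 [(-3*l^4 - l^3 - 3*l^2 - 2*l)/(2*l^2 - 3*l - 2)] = 6*l*(-4*l^5 + 18*l^4 - 15*l^3 - 61*l^2 - 42*l - 12)/(8*l^6 - 36*l^5 + 30*l^4 + 45*l^3 - 30*l^2 - 36*l - 8)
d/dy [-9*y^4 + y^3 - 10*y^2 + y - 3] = -36*y^3 + 3*y^2 - 20*y + 1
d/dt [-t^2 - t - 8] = -2*t - 1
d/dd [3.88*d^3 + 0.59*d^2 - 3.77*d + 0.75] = 11.64*d^2 + 1.18*d - 3.77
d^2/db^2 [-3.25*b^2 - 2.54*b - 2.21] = -6.50000000000000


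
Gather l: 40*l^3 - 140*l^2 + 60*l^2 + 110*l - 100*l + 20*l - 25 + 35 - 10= 40*l^3 - 80*l^2 + 30*l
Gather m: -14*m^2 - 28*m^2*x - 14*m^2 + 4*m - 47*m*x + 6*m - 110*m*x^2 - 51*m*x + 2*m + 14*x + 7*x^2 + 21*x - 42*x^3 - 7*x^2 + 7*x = m^2*(-28*x - 28) + m*(-110*x^2 - 98*x + 12) - 42*x^3 + 42*x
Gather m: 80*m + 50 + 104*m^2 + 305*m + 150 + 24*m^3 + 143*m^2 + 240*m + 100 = 24*m^3 + 247*m^2 + 625*m + 300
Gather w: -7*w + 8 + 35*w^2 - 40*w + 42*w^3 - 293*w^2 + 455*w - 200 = 42*w^3 - 258*w^2 + 408*w - 192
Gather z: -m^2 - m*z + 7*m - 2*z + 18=-m^2 + 7*m + z*(-m - 2) + 18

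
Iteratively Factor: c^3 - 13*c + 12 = (c + 4)*(c^2 - 4*c + 3) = (c - 3)*(c + 4)*(c - 1)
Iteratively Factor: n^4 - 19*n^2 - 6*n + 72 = (n - 4)*(n^3 + 4*n^2 - 3*n - 18) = (n - 4)*(n + 3)*(n^2 + n - 6) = (n - 4)*(n + 3)^2*(n - 2)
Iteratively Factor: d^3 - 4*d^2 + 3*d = (d - 1)*(d^2 - 3*d) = d*(d - 1)*(d - 3)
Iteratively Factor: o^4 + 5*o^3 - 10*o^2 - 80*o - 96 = (o + 2)*(o^3 + 3*o^2 - 16*o - 48) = (o - 4)*(o + 2)*(o^2 + 7*o + 12) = (o - 4)*(o + 2)*(o + 4)*(o + 3)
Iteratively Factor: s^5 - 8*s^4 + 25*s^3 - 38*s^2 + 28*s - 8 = (s - 2)*(s^4 - 6*s^3 + 13*s^2 - 12*s + 4) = (s - 2)*(s - 1)*(s^3 - 5*s^2 + 8*s - 4) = (s - 2)*(s - 1)^2*(s^2 - 4*s + 4) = (s - 2)^2*(s - 1)^2*(s - 2)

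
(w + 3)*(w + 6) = w^2 + 9*w + 18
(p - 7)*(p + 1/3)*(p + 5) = p^3 - 5*p^2/3 - 107*p/3 - 35/3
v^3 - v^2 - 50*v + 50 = (v - 1)*(v - 5*sqrt(2))*(v + 5*sqrt(2))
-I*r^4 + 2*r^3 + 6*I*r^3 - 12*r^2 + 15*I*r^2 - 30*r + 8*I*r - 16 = (r - 8)*(r + 1)*(r + 2*I)*(-I*r - I)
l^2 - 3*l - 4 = (l - 4)*(l + 1)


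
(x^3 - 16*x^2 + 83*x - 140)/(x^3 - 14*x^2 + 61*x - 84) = (x - 5)/(x - 3)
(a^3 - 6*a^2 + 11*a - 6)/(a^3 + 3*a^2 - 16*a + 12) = (a - 3)/(a + 6)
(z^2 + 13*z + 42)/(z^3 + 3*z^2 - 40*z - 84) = (z + 6)/(z^2 - 4*z - 12)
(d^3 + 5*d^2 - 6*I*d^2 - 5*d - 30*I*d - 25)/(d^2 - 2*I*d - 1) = (d^2 + 5*d*(1 - I) - 25*I)/(d - I)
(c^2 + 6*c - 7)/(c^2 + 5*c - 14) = (c - 1)/(c - 2)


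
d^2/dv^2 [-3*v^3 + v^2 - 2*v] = 2 - 18*v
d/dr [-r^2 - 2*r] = -2*r - 2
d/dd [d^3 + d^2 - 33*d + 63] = 3*d^2 + 2*d - 33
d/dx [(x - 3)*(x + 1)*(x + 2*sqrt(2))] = 3*x^2 - 4*x + 4*sqrt(2)*x - 4*sqrt(2) - 3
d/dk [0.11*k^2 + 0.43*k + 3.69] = 0.22*k + 0.43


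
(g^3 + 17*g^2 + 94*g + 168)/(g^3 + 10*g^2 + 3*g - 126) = (g + 4)/(g - 3)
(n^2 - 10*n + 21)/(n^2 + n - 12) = (n - 7)/(n + 4)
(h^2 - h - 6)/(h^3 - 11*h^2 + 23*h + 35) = (h^2 - h - 6)/(h^3 - 11*h^2 + 23*h + 35)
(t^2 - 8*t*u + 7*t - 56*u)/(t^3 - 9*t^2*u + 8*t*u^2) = (t + 7)/(t*(t - u))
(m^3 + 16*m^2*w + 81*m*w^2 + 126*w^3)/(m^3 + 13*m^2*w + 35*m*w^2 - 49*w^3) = (-m^2 - 9*m*w - 18*w^2)/(-m^2 - 6*m*w + 7*w^2)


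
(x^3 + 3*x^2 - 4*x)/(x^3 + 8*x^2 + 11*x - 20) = x/(x + 5)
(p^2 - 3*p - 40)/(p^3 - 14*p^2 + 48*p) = (p + 5)/(p*(p - 6))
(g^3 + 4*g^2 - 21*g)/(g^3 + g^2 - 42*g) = (g - 3)/(g - 6)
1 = 1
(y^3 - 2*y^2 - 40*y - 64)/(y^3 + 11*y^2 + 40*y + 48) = (y^2 - 6*y - 16)/(y^2 + 7*y + 12)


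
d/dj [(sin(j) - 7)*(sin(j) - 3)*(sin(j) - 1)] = (3*sin(j)^2 - 22*sin(j) + 31)*cos(j)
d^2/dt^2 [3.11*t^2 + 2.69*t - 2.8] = 6.22000000000000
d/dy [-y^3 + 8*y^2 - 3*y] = -3*y^2 + 16*y - 3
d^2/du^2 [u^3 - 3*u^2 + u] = 6*u - 6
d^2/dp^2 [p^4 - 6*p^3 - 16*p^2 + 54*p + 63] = 12*p^2 - 36*p - 32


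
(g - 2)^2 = g^2 - 4*g + 4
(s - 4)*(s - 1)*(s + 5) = s^3 - 21*s + 20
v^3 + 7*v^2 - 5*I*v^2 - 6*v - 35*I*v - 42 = (v + 7)*(v - 3*I)*(v - 2*I)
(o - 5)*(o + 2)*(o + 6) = o^3 + 3*o^2 - 28*o - 60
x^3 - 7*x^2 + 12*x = x*(x - 4)*(x - 3)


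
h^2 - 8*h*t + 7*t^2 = (h - 7*t)*(h - t)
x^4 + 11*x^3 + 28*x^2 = x^2*(x + 4)*(x + 7)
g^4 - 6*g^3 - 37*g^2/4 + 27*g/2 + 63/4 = (g - 7)*(g - 3/2)*(g + 1)*(g + 3/2)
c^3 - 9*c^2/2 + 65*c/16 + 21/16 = (c - 3)*(c - 7/4)*(c + 1/4)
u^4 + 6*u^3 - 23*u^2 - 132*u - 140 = (u - 5)*(u + 2)^2*(u + 7)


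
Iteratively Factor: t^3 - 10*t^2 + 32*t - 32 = (t - 4)*(t^2 - 6*t + 8) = (t - 4)*(t - 2)*(t - 4)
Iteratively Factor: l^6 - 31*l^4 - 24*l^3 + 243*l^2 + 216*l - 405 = (l - 3)*(l^5 + 3*l^4 - 22*l^3 - 90*l^2 - 27*l + 135) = (l - 3)*(l + 3)*(l^4 - 22*l^2 - 24*l + 45) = (l - 3)*(l + 3)^2*(l^3 - 3*l^2 - 13*l + 15) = (l - 3)*(l + 3)^3*(l^2 - 6*l + 5) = (l - 5)*(l - 3)*(l + 3)^3*(l - 1)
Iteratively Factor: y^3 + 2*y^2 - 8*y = (y + 4)*(y^2 - 2*y) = (y - 2)*(y + 4)*(y)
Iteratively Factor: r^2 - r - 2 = (r + 1)*(r - 2)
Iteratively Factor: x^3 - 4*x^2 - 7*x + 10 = (x - 1)*(x^2 - 3*x - 10) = (x - 1)*(x + 2)*(x - 5)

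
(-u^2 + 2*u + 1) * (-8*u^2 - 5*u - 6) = 8*u^4 - 11*u^3 - 12*u^2 - 17*u - 6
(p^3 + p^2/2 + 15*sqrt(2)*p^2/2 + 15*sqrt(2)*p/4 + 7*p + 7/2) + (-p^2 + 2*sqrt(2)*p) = p^3 - p^2/2 + 15*sqrt(2)*p^2/2 + 7*p + 23*sqrt(2)*p/4 + 7/2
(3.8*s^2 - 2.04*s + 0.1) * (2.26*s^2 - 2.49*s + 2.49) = 8.588*s^4 - 14.0724*s^3 + 14.7676*s^2 - 5.3286*s + 0.249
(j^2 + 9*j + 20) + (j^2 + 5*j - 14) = 2*j^2 + 14*j + 6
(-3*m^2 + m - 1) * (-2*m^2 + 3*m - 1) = 6*m^4 - 11*m^3 + 8*m^2 - 4*m + 1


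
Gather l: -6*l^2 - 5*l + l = -6*l^2 - 4*l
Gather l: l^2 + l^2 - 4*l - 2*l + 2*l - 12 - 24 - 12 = 2*l^2 - 4*l - 48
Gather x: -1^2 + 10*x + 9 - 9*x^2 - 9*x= -9*x^2 + x + 8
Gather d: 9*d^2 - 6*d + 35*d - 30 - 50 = 9*d^2 + 29*d - 80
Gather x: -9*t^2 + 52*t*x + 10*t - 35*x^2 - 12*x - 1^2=-9*t^2 + 10*t - 35*x^2 + x*(52*t - 12) - 1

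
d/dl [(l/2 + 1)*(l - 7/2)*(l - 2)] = 3*l^2/2 - 7*l/2 - 2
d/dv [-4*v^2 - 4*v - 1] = -8*v - 4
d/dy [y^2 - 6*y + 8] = 2*y - 6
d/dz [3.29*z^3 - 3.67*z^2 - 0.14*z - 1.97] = 9.87*z^2 - 7.34*z - 0.14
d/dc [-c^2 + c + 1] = 1 - 2*c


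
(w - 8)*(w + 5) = w^2 - 3*w - 40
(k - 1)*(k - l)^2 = k^3 - 2*k^2*l - k^2 + k*l^2 + 2*k*l - l^2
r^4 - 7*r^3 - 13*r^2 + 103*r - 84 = (r - 7)*(r - 3)*(r - 1)*(r + 4)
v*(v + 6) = v^2 + 6*v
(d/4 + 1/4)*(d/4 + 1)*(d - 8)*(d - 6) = d^4/16 - 9*d^3/16 - 9*d^2/8 + 23*d/2 + 12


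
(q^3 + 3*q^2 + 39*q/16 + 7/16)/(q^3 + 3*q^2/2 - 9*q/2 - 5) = (16*q^2 + 32*q + 7)/(8*(2*q^2 + q - 10))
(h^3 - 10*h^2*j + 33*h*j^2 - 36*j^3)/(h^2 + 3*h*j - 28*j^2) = (h^2 - 6*h*j + 9*j^2)/(h + 7*j)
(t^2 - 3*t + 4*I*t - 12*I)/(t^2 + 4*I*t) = (t - 3)/t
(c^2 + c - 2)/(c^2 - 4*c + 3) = (c + 2)/(c - 3)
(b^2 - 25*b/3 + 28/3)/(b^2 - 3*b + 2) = (3*b^2 - 25*b + 28)/(3*(b^2 - 3*b + 2))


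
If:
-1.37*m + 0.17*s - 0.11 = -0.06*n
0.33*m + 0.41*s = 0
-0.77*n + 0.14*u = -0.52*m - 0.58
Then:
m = 0.00743982683608618*u - 0.0441961141810358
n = 0.186842480460734*u + 0.723400026786833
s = 0.0355724821457117 - 0.00598815330709376*u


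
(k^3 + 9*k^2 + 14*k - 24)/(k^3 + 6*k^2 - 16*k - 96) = (k - 1)/(k - 4)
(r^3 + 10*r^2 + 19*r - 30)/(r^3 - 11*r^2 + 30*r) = (r^3 + 10*r^2 + 19*r - 30)/(r*(r^2 - 11*r + 30))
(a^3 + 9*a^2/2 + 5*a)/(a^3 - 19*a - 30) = a*(2*a + 5)/(2*(a^2 - 2*a - 15))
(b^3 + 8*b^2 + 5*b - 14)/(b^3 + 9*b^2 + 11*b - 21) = (b + 2)/(b + 3)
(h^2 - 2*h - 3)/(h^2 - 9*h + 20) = (h^2 - 2*h - 3)/(h^2 - 9*h + 20)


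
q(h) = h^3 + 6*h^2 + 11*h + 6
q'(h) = 3*h^2 + 12*h + 11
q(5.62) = 434.83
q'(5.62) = 173.19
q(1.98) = 59.06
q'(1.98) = 46.52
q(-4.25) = -9.14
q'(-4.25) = 14.19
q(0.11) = 7.28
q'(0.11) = 12.36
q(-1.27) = -0.34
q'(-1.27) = 0.60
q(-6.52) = -87.83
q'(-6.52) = 60.29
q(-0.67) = 1.02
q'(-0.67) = 4.31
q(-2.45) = 0.36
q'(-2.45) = -0.39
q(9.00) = 1320.00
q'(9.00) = 362.00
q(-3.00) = 0.00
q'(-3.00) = 2.00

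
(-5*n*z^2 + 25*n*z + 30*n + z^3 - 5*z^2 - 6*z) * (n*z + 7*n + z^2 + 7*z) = -5*n^2*z^3 - 10*n^2*z^2 + 205*n^2*z + 210*n^2 - 4*n*z^4 - 8*n*z^3 + 164*n*z^2 + 168*n*z + z^5 + 2*z^4 - 41*z^3 - 42*z^2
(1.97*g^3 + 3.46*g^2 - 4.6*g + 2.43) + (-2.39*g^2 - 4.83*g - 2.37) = 1.97*g^3 + 1.07*g^2 - 9.43*g + 0.0600000000000001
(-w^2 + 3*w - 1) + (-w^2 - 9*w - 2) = -2*w^2 - 6*w - 3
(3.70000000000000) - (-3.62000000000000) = 7.32000000000000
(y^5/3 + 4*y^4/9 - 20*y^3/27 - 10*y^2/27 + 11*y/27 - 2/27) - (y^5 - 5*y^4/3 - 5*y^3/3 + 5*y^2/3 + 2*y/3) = -2*y^5/3 + 19*y^4/9 + 25*y^3/27 - 55*y^2/27 - 7*y/27 - 2/27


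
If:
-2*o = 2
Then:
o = -1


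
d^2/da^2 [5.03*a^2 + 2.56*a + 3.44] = 10.0600000000000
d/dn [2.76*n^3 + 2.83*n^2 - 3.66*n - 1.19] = 8.28*n^2 + 5.66*n - 3.66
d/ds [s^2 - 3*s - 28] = 2*s - 3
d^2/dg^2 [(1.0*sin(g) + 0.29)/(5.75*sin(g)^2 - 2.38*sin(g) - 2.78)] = (-33.0625*sin(g)^5 - 52.0375*sin(g)^4 - 17.87905*sin(g)^3 + 43.959874*sin(g)^2 + 66.288456*sin(g) - 0.676147999999999)/(190.109375*sin(g)^6 - 236.06625*sin(g)^5 - 178.03035*sin(g)^4 + 214.784528*sin(g)^3 + 86.073804*sin(g)^2 - 55.180776*sin(g) - 21.484952)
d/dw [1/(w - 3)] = -1/(w - 3)^2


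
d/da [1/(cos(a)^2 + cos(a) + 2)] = (2*cos(a) + 1)*sin(a)/(cos(a)^2 + cos(a) + 2)^2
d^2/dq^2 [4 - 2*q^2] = -4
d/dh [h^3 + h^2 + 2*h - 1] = 3*h^2 + 2*h + 2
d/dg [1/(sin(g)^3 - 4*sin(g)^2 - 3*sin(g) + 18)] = -(3*sin(g) + 1)*cos(g)/((sin(g) - 3)^3*(sin(g) + 2)^2)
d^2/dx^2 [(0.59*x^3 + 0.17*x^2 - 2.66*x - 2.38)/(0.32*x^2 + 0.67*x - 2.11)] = (-1.11022302462516e-16*x^5 - 6.66133814775094e-16*x^4 + 0.708774*x^3 - 5.778066*x^2 + 1.92261*x - 11.357886)/(0.032768*x^6 + 0.205824*x^5 - 0.217248*x^4 - 2.413541*x^3 + 1.432479*x^2 + 8.948721*x - 9.393931)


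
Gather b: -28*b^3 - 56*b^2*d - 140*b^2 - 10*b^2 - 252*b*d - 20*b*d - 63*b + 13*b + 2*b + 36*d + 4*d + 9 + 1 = -28*b^3 + b^2*(-56*d - 150) + b*(-272*d - 48) + 40*d + 10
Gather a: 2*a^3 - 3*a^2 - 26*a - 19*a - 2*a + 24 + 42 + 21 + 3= 2*a^3 - 3*a^2 - 47*a + 90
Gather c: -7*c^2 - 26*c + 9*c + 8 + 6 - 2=-7*c^2 - 17*c + 12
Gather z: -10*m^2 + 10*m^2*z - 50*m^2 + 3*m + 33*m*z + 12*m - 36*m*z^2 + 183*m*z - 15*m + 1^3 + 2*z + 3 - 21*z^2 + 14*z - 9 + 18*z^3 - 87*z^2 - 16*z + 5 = -60*m^2 + 18*z^3 + z^2*(-36*m - 108) + z*(10*m^2 + 216*m)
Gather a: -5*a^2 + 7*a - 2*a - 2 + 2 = -5*a^2 + 5*a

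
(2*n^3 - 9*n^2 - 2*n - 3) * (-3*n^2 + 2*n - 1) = -6*n^5 + 31*n^4 - 14*n^3 + 14*n^2 - 4*n + 3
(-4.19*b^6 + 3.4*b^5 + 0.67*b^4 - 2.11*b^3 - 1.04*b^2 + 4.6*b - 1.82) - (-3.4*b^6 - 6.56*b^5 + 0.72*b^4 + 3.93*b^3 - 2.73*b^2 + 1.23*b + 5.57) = -0.79*b^6 + 9.96*b^5 - 0.0499999999999999*b^4 - 6.04*b^3 + 1.69*b^2 + 3.37*b - 7.39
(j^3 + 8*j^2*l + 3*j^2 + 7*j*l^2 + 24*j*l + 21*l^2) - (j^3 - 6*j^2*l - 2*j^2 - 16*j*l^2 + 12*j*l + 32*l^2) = 14*j^2*l + 5*j^2 + 23*j*l^2 + 12*j*l - 11*l^2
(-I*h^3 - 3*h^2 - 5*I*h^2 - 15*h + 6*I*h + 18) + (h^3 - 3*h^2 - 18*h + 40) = h^3 - I*h^3 - 6*h^2 - 5*I*h^2 - 33*h + 6*I*h + 58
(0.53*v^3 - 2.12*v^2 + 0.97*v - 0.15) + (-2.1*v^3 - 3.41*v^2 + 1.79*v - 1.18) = -1.57*v^3 - 5.53*v^2 + 2.76*v - 1.33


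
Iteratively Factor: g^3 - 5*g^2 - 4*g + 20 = (g - 5)*(g^2 - 4) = (g - 5)*(g - 2)*(g + 2)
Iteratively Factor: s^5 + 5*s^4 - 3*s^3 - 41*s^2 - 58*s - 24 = (s - 3)*(s^4 + 8*s^3 + 21*s^2 + 22*s + 8) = (s - 3)*(s + 1)*(s^3 + 7*s^2 + 14*s + 8) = (s - 3)*(s + 1)*(s + 2)*(s^2 + 5*s + 4) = (s - 3)*(s + 1)^2*(s + 2)*(s + 4)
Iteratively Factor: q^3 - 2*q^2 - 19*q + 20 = (q - 5)*(q^2 + 3*q - 4) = (q - 5)*(q - 1)*(q + 4)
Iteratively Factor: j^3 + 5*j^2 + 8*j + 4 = (j + 2)*(j^2 + 3*j + 2) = (j + 2)^2*(j + 1)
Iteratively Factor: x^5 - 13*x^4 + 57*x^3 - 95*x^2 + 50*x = (x - 1)*(x^4 - 12*x^3 + 45*x^2 - 50*x) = (x - 5)*(x - 1)*(x^3 - 7*x^2 + 10*x) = (x - 5)*(x - 2)*(x - 1)*(x^2 - 5*x) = x*(x - 5)*(x - 2)*(x - 1)*(x - 5)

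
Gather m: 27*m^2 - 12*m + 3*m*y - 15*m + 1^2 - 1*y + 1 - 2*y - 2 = 27*m^2 + m*(3*y - 27) - 3*y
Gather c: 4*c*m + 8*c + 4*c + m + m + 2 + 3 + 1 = c*(4*m + 12) + 2*m + 6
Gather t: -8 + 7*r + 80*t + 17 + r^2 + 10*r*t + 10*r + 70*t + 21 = r^2 + 17*r + t*(10*r + 150) + 30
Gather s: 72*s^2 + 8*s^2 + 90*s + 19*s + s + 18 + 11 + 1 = 80*s^2 + 110*s + 30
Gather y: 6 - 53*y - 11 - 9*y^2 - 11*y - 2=-9*y^2 - 64*y - 7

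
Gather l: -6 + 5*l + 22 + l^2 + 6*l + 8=l^2 + 11*l + 24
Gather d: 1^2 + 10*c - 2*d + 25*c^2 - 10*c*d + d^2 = 25*c^2 + 10*c + d^2 + d*(-10*c - 2) + 1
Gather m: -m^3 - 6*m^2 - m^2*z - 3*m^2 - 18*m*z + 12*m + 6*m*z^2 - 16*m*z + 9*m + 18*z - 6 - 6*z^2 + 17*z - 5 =-m^3 + m^2*(-z - 9) + m*(6*z^2 - 34*z + 21) - 6*z^2 + 35*z - 11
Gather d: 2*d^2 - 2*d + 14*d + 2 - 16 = 2*d^2 + 12*d - 14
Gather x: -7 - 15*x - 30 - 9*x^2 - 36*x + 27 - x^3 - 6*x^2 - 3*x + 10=-x^3 - 15*x^2 - 54*x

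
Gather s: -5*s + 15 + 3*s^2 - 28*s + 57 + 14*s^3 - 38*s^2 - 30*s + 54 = 14*s^3 - 35*s^2 - 63*s + 126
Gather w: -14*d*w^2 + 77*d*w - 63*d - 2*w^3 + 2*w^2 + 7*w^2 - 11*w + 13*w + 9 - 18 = -63*d - 2*w^3 + w^2*(9 - 14*d) + w*(77*d + 2) - 9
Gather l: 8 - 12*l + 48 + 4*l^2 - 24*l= 4*l^2 - 36*l + 56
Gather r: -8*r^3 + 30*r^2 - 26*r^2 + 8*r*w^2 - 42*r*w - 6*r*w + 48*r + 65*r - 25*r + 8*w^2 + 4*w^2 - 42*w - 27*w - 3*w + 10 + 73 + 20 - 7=-8*r^3 + 4*r^2 + r*(8*w^2 - 48*w + 88) + 12*w^2 - 72*w + 96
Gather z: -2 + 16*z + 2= 16*z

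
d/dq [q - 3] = 1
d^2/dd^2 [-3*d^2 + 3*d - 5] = -6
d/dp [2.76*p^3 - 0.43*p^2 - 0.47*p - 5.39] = 8.28*p^2 - 0.86*p - 0.47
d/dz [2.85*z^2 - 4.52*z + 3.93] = 5.7*z - 4.52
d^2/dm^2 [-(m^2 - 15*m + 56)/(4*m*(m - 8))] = 7/(2*m^3)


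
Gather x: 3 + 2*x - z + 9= 2*x - z + 12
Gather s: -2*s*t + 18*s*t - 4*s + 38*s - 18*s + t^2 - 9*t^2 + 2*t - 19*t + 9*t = s*(16*t + 16) - 8*t^2 - 8*t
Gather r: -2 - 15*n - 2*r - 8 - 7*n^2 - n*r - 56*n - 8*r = -7*n^2 - 71*n + r*(-n - 10) - 10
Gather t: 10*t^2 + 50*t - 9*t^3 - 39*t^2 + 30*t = -9*t^3 - 29*t^2 + 80*t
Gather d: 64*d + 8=64*d + 8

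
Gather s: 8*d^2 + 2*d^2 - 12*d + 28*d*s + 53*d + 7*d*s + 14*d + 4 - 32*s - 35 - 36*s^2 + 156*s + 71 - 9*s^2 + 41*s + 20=10*d^2 + 55*d - 45*s^2 + s*(35*d + 165) + 60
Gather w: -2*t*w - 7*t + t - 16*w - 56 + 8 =-6*t + w*(-2*t - 16) - 48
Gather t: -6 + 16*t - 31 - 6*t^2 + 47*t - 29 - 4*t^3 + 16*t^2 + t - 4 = -4*t^3 + 10*t^2 + 64*t - 70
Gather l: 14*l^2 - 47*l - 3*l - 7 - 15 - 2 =14*l^2 - 50*l - 24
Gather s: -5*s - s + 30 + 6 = 36 - 6*s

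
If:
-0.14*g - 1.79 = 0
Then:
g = -12.79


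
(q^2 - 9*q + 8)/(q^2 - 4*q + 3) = (q - 8)/(q - 3)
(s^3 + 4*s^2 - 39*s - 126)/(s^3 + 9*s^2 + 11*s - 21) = (s - 6)/(s - 1)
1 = 1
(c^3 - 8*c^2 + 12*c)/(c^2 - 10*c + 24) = c*(c - 2)/(c - 4)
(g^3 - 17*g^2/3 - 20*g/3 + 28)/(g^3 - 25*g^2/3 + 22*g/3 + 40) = (3*g^2 + g - 14)/(3*g^2 - 7*g - 20)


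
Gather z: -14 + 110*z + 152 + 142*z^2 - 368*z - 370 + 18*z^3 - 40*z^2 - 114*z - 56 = 18*z^3 + 102*z^2 - 372*z - 288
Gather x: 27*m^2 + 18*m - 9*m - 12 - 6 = 27*m^2 + 9*m - 18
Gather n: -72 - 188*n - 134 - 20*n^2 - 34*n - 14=-20*n^2 - 222*n - 220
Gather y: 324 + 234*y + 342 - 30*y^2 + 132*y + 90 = -30*y^2 + 366*y + 756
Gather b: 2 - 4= -2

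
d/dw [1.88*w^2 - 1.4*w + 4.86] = 3.76*w - 1.4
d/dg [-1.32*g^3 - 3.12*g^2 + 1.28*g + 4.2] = -3.96*g^2 - 6.24*g + 1.28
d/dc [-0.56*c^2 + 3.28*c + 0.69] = 3.28 - 1.12*c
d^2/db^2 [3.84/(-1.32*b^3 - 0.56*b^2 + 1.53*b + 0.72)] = ((30.4128*b + 4.3008)*(1.32*b^3 + 0.56*b^2 - 1.53*b - 0.72) - 3.84*(3.96*b^2 + 1.12*b - 1.53)*(7.92*b^2 + 2.24*b - 3.06))/(1.32*b^3 + 0.56*b^2 - 1.53*b - 0.72)^3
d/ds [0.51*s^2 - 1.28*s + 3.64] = 1.02*s - 1.28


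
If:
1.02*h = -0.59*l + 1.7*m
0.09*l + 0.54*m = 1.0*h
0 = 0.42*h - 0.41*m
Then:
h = 0.00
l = 0.00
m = 0.00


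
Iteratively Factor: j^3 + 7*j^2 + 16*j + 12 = (j + 3)*(j^2 + 4*j + 4) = (j + 2)*(j + 3)*(j + 2)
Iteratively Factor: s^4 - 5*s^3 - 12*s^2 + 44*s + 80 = (s + 2)*(s^3 - 7*s^2 + 2*s + 40) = (s - 4)*(s + 2)*(s^2 - 3*s - 10) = (s - 5)*(s - 4)*(s + 2)*(s + 2)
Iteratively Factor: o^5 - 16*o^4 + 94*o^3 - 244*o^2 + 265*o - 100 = (o - 5)*(o^4 - 11*o^3 + 39*o^2 - 49*o + 20) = (o - 5)*(o - 4)*(o^3 - 7*o^2 + 11*o - 5) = (o - 5)*(o - 4)*(o - 1)*(o^2 - 6*o + 5) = (o - 5)*(o - 4)*(o - 1)^2*(o - 5)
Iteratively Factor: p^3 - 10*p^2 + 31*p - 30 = (p - 3)*(p^2 - 7*p + 10) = (p - 5)*(p - 3)*(p - 2)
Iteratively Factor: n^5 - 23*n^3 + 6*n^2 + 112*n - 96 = (n + 3)*(n^4 - 3*n^3 - 14*n^2 + 48*n - 32) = (n - 1)*(n + 3)*(n^3 - 2*n^2 - 16*n + 32) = (n - 1)*(n + 3)*(n + 4)*(n^2 - 6*n + 8) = (n - 4)*(n - 1)*(n + 3)*(n + 4)*(n - 2)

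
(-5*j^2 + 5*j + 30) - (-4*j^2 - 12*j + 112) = -j^2 + 17*j - 82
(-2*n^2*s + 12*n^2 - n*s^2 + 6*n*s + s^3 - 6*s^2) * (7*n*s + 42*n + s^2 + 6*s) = -14*n^3*s^2 + 504*n^3 - 9*n^2*s^3 + 324*n^2*s + 6*n*s^4 - 216*n*s^2 + s^5 - 36*s^3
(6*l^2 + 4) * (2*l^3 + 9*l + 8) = 12*l^5 + 62*l^3 + 48*l^2 + 36*l + 32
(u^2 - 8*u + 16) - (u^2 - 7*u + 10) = 6 - u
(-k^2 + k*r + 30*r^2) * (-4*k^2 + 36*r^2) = 4*k^4 - 4*k^3*r - 156*k^2*r^2 + 36*k*r^3 + 1080*r^4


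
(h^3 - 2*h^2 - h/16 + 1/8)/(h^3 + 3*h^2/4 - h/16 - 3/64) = 4*(h - 2)/(4*h + 3)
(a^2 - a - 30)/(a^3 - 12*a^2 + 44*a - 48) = (a + 5)/(a^2 - 6*a + 8)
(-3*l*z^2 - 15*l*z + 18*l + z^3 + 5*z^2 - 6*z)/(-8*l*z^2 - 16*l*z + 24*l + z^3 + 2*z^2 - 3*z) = (-3*l*z - 18*l + z^2 + 6*z)/(-8*l*z - 24*l + z^2 + 3*z)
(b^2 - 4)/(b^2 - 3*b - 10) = (b - 2)/(b - 5)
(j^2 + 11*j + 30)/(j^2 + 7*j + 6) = (j + 5)/(j + 1)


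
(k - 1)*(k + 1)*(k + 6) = k^3 + 6*k^2 - k - 6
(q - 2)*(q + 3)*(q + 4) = q^3 + 5*q^2 - 2*q - 24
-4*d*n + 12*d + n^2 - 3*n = (-4*d + n)*(n - 3)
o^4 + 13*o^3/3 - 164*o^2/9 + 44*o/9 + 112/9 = (o - 2)*(o - 4/3)*(o + 2/3)*(o + 7)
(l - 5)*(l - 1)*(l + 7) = l^3 + l^2 - 37*l + 35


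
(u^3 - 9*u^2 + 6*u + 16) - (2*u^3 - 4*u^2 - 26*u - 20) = -u^3 - 5*u^2 + 32*u + 36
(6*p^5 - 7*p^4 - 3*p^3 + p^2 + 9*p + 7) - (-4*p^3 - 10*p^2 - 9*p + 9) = 6*p^5 - 7*p^4 + p^3 + 11*p^2 + 18*p - 2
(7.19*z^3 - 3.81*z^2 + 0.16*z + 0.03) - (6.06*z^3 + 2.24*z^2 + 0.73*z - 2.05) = 1.13*z^3 - 6.05*z^2 - 0.57*z + 2.08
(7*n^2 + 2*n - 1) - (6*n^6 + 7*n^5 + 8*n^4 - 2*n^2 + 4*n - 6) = -6*n^6 - 7*n^5 - 8*n^4 + 9*n^2 - 2*n + 5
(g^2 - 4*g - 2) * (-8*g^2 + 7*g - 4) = -8*g^4 + 39*g^3 - 16*g^2 + 2*g + 8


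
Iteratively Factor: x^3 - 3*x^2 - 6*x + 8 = (x - 4)*(x^2 + x - 2) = (x - 4)*(x + 2)*(x - 1)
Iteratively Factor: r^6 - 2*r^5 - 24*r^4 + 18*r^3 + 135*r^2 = (r - 5)*(r^5 + 3*r^4 - 9*r^3 - 27*r^2) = (r - 5)*(r + 3)*(r^4 - 9*r^2) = r*(r - 5)*(r + 3)*(r^3 - 9*r) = r*(r - 5)*(r + 3)^2*(r^2 - 3*r) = r*(r - 5)*(r - 3)*(r + 3)^2*(r)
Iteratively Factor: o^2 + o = (o)*(o + 1)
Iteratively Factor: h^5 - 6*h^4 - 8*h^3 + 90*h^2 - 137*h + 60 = (h - 1)*(h^4 - 5*h^3 - 13*h^2 + 77*h - 60) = (h - 3)*(h - 1)*(h^3 - 2*h^2 - 19*h + 20) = (h - 3)*(h - 1)^2*(h^2 - h - 20) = (h - 5)*(h - 3)*(h - 1)^2*(h + 4)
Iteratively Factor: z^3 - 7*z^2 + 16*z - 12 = (z - 2)*(z^2 - 5*z + 6) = (z - 2)^2*(z - 3)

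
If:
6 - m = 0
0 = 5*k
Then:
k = 0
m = 6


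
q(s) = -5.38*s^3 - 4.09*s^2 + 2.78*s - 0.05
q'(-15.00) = -3506.02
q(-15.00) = 17195.50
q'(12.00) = -2419.54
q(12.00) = -9852.29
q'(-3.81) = -200.34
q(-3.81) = 227.54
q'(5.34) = -501.14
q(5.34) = -921.06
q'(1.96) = -75.26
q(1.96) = -50.82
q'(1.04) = -23.18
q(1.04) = -7.63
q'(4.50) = -360.86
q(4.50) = -560.62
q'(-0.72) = 0.30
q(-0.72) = -2.16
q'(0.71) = -11.16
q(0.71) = -2.06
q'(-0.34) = 3.70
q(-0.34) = -1.26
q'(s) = -16.14*s^2 - 8.18*s + 2.78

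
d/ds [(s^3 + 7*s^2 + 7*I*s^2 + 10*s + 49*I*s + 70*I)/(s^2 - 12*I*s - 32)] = (s^4 - 24*I*s^3 - s^2*(22 + 133*I) - 28*s*(16 + 21*I) - 1160 - 1568*I)/(s^4 - 24*I*s^3 - 208*s^2 + 768*I*s + 1024)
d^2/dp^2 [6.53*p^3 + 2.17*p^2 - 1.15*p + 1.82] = 39.18*p + 4.34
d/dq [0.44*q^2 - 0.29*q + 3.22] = 0.88*q - 0.29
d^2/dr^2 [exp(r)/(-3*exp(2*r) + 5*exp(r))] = (-9*exp(r) - 15)*exp(r)/(27*exp(3*r) - 135*exp(2*r) + 225*exp(r) - 125)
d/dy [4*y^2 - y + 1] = 8*y - 1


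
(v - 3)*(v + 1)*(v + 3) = v^3 + v^2 - 9*v - 9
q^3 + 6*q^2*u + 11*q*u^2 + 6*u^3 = (q + u)*(q + 2*u)*(q + 3*u)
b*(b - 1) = b^2 - b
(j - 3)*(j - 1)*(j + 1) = j^3 - 3*j^2 - j + 3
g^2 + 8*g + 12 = (g + 2)*(g + 6)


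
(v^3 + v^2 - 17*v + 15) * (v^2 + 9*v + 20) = v^5 + 10*v^4 + 12*v^3 - 118*v^2 - 205*v + 300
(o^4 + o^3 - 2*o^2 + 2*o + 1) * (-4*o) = -4*o^5 - 4*o^4 + 8*o^3 - 8*o^2 - 4*o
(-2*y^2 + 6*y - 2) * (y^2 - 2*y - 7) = -2*y^4 + 10*y^3 - 38*y + 14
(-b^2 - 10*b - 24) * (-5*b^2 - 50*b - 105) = 5*b^4 + 100*b^3 + 725*b^2 + 2250*b + 2520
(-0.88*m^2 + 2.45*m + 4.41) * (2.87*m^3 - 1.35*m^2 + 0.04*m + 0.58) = -2.5256*m^5 + 8.2195*m^4 + 9.314*m^3 - 6.3659*m^2 + 1.5974*m + 2.5578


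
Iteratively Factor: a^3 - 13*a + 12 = (a + 4)*(a^2 - 4*a + 3) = (a - 3)*(a + 4)*(a - 1)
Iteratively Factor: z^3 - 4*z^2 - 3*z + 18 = (z - 3)*(z^2 - z - 6) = (z - 3)*(z + 2)*(z - 3)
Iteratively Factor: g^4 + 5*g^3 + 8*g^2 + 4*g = (g + 2)*(g^3 + 3*g^2 + 2*g) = (g + 1)*(g + 2)*(g^2 + 2*g) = (g + 1)*(g + 2)^2*(g)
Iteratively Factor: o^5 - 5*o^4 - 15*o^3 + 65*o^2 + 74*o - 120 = (o - 4)*(o^4 - o^3 - 19*o^2 - 11*o + 30) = (o - 4)*(o - 1)*(o^3 - 19*o - 30) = (o - 5)*(o - 4)*(o - 1)*(o^2 + 5*o + 6) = (o - 5)*(o - 4)*(o - 1)*(o + 3)*(o + 2)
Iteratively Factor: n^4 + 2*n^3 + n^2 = (n + 1)*(n^3 + n^2) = (n + 1)^2*(n^2) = n*(n + 1)^2*(n)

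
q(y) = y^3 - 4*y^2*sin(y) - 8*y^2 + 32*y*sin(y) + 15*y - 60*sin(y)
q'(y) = -4*y^2*cos(y) + 3*y^2 - 8*y*sin(y) + 32*y*cos(y) - 16*y + 32*sin(y) - 60*cos(y) + 15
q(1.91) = -6.27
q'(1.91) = 15.63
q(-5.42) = -742.22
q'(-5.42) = 18.99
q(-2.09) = 49.90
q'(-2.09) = 90.87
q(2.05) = -4.20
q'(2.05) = 13.82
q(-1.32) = 69.75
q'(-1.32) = -26.98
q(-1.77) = 69.46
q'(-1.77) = 33.03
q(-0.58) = 32.20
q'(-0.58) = -61.63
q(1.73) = -9.22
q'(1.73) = 16.86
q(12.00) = 891.22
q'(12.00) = 76.69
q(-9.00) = -1235.06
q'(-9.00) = 971.42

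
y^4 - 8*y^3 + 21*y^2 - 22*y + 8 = (y - 4)*(y - 2)*(y - 1)^2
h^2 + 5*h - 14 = (h - 2)*(h + 7)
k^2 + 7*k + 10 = (k + 2)*(k + 5)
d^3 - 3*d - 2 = (d - 2)*(d + 1)^2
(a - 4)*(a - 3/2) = a^2 - 11*a/2 + 6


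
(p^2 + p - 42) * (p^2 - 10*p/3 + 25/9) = p^4 - 7*p^3/3 - 383*p^2/9 + 1285*p/9 - 350/3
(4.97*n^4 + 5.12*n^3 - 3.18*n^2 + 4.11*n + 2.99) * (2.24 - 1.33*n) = -6.6101*n^5 + 4.3232*n^4 + 15.6982*n^3 - 12.5895*n^2 + 5.2297*n + 6.6976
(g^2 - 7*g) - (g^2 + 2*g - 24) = 24 - 9*g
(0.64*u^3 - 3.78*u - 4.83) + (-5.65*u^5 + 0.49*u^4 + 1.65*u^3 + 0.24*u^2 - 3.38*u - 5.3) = -5.65*u^5 + 0.49*u^4 + 2.29*u^3 + 0.24*u^2 - 7.16*u - 10.13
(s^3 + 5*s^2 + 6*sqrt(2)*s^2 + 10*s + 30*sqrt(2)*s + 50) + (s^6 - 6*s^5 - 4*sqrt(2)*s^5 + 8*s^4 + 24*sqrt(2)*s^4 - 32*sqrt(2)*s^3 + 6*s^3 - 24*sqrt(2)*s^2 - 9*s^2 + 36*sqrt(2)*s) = s^6 - 6*s^5 - 4*sqrt(2)*s^5 + 8*s^4 + 24*sqrt(2)*s^4 - 32*sqrt(2)*s^3 + 7*s^3 - 18*sqrt(2)*s^2 - 4*s^2 + 10*s + 66*sqrt(2)*s + 50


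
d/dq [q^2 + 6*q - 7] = 2*q + 6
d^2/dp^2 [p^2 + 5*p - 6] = 2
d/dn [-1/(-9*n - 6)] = -1/(3*n + 2)^2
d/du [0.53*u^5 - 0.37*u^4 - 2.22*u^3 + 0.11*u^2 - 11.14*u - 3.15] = 2.65*u^4 - 1.48*u^3 - 6.66*u^2 + 0.22*u - 11.14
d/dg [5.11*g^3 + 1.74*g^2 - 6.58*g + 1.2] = 15.33*g^2 + 3.48*g - 6.58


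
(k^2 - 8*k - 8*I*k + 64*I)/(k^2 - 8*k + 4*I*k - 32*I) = (k - 8*I)/(k + 4*I)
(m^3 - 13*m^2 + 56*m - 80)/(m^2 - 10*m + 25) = (m^2 - 8*m + 16)/(m - 5)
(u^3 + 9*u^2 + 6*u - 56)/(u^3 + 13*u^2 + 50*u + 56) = (u - 2)/(u + 2)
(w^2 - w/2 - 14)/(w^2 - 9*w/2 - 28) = (w - 4)/(w - 8)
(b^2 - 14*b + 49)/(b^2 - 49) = (b - 7)/(b + 7)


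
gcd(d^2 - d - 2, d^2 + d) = d + 1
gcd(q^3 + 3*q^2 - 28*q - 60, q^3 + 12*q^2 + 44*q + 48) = q^2 + 8*q + 12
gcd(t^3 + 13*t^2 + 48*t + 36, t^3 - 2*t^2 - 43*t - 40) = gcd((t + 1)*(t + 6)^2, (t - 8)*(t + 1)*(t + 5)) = t + 1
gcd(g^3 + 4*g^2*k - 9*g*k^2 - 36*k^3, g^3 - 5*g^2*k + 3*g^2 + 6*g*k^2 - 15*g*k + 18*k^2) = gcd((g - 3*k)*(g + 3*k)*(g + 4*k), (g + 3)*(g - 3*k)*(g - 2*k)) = g - 3*k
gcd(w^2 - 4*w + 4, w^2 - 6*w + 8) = w - 2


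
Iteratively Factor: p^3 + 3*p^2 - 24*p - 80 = (p - 5)*(p^2 + 8*p + 16) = (p - 5)*(p + 4)*(p + 4)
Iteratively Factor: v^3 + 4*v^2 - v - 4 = (v + 4)*(v^2 - 1) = (v + 1)*(v + 4)*(v - 1)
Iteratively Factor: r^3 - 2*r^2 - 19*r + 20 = (r - 5)*(r^2 + 3*r - 4) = (r - 5)*(r + 4)*(r - 1)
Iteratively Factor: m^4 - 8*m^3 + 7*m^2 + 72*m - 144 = (m - 4)*(m^3 - 4*m^2 - 9*m + 36) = (m - 4)*(m + 3)*(m^2 - 7*m + 12) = (m - 4)*(m - 3)*(m + 3)*(m - 4)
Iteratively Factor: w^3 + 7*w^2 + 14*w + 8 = (w + 1)*(w^2 + 6*w + 8) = (w + 1)*(w + 4)*(w + 2)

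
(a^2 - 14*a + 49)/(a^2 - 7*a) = (a - 7)/a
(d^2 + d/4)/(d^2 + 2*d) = (d + 1/4)/(d + 2)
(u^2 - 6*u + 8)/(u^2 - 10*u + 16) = (u - 4)/(u - 8)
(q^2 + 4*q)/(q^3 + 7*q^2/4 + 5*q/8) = 8*(q + 4)/(8*q^2 + 14*q + 5)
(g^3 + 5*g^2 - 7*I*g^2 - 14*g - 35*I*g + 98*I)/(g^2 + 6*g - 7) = (g^2 - g*(2 + 7*I) + 14*I)/(g - 1)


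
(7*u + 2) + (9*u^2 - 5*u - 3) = 9*u^2 + 2*u - 1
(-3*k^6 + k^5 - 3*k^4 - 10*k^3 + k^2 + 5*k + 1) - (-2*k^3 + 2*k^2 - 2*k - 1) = -3*k^6 + k^5 - 3*k^4 - 8*k^3 - k^2 + 7*k + 2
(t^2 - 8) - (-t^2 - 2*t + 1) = 2*t^2 + 2*t - 9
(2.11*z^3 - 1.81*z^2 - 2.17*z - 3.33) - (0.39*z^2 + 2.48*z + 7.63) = 2.11*z^3 - 2.2*z^2 - 4.65*z - 10.96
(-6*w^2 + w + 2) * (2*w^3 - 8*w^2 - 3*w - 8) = -12*w^5 + 50*w^4 + 14*w^3 + 29*w^2 - 14*w - 16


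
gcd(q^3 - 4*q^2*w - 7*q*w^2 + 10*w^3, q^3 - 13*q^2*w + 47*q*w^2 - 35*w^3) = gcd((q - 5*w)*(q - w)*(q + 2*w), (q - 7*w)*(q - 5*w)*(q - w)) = q^2 - 6*q*w + 5*w^2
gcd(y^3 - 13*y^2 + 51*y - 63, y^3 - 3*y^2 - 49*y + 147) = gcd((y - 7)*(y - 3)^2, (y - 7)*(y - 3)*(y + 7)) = y^2 - 10*y + 21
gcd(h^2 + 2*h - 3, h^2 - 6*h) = 1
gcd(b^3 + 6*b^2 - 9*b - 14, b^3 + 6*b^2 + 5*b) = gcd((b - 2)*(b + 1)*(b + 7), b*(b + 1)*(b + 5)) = b + 1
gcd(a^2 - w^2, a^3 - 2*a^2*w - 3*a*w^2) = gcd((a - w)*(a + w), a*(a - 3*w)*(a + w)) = a + w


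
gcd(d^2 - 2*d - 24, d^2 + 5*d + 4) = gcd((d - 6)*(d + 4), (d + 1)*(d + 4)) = d + 4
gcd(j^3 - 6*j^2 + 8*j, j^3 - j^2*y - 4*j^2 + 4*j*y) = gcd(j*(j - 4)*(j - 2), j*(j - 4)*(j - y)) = j^2 - 4*j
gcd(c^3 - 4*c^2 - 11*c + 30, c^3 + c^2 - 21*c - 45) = c^2 - 2*c - 15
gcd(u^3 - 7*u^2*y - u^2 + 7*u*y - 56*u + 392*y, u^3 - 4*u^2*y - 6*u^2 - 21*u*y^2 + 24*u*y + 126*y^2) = -u + 7*y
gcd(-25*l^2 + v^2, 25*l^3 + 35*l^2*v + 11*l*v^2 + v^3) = 5*l + v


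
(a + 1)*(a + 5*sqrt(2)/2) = a^2 + a + 5*sqrt(2)*a/2 + 5*sqrt(2)/2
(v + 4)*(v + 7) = v^2 + 11*v + 28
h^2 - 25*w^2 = (h - 5*w)*(h + 5*w)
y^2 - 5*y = y*(y - 5)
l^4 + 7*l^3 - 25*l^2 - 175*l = l*(l - 5)*(l + 5)*(l + 7)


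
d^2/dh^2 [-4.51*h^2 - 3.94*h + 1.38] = -9.02000000000000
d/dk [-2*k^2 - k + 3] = -4*k - 1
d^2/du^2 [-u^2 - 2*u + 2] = -2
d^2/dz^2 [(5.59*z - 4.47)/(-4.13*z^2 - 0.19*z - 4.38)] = (-(5.59*z - 4.47)*(8.26*z + 0.19)*(16.52*z + 0.38) + (138.5202*z - 34.798)*(4.13*z^2 + 0.19*z + 4.38))/(4.13*z^2 + 0.19*z + 4.38)^3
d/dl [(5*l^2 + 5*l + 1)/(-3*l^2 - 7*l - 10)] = (-20*l^2 - 94*l - 43)/(9*l^4 + 42*l^3 + 109*l^2 + 140*l + 100)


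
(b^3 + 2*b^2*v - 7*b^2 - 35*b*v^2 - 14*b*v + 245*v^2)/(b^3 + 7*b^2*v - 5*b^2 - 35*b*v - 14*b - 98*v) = (b - 5*v)/(b + 2)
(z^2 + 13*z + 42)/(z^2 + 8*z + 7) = (z + 6)/(z + 1)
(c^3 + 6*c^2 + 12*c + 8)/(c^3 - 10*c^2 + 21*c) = (c^3 + 6*c^2 + 12*c + 8)/(c*(c^2 - 10*c + 21))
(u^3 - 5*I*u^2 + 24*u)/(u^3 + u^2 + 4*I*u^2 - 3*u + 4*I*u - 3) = u*(u - 8*I)/(u^2 + u*(1 + I) + I)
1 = 1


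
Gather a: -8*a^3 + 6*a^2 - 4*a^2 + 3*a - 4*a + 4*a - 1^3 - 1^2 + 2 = -8*a^3 + 2*a^2 + 3*a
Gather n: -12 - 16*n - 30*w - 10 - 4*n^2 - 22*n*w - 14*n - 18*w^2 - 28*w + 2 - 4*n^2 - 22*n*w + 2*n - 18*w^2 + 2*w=-8*n^2 + n*(-44*w - 28) - 36*w^2 - 56*w - 20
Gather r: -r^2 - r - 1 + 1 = -r^2 - r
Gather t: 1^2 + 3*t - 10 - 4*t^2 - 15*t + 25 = -4*t^2 - 12*t + 16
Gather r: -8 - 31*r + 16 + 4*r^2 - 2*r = 4*r^2 - 33*r + 8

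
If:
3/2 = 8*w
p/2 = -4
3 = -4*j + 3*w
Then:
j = -39/64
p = -8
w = 3/16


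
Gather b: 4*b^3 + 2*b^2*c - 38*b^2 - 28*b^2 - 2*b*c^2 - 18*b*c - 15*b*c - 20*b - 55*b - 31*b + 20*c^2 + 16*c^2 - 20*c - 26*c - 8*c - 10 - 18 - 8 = 4*b^3 + b^2*(2*c - 66) + b*(-2*c^2 - 33*c - 106) + 36*c^2 - 54*c - 36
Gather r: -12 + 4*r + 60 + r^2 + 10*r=r^2 + 14*r + 48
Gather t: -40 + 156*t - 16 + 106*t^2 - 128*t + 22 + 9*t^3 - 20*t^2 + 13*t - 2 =9*t^3 + 86*t^2 + 41*t - 36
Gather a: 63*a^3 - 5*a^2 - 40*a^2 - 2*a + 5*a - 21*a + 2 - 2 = 63*a^3 - 45*a^2 - 18*a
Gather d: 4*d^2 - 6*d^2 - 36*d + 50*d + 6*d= -2*d^2 + 20*d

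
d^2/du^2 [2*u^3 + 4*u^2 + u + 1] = 12*u + 8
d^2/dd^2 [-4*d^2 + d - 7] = -8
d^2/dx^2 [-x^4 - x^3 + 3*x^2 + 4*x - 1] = -12*x^2 - 6*x + 6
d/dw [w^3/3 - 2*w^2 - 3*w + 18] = w^2 - 4*w - 3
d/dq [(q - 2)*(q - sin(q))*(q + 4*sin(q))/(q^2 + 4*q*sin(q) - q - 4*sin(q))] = (-q^2*cos(q) + q^2 + 3*q*cos(q) - 2*q - sin(q) - 2*cos(q) + 2)/(q^2 - 2*q + 1)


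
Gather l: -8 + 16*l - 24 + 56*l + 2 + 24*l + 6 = 96*l - 24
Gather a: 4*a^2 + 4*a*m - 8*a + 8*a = 4*a^2 + 4*a*m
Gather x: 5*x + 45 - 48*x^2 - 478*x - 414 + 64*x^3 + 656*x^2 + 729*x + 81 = 64*x^3 + 608*x^2 + 256*x - 288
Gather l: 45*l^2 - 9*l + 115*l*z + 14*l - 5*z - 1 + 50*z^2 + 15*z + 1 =45*l^2 + l*(115*z + 5) + 50*z^2 + 10*z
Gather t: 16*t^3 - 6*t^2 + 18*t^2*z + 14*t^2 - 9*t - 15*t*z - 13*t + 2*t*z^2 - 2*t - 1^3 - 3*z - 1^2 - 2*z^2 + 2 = 16*t^3 + t^2*(18*z + 8) + t*(2*z^2 - 15*z - 24) - 2*z^2 - 3*z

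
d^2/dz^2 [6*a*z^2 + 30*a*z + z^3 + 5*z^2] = 12*a + 6*z + 10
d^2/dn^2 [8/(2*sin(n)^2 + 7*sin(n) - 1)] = 8*(-16*sin(n)^4 - 42*sin(n)^3 - 33*sin(n)^2 + 77*sin(n) + 102)/(7*sin(n) - cos(2*n))^3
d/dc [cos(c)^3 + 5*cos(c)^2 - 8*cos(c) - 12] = (-3*cos(c)^2 - 10*cos(c) + 8)*sin(c)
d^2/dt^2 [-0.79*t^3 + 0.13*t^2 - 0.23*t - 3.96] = 0.26 - 4.74*t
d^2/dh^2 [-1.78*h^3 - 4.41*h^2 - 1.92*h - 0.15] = -10.68*h - 8.82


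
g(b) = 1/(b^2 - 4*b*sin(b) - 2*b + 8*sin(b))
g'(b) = (4*b*cos(b) - 2*b + 4*sin(b) - 8*cos(b) + 2)/(b^2 - 4*b*sin(b) - 2*b + 8*sin(b))^2 = 2*(2*b*cos(b) - b + 2*sin(b) - 4*cos(b) + 1)/((b - 2)^2*(b - 4*sin(b))^2)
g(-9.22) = 0.01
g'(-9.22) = 0.01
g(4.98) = 0.04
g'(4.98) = -0.01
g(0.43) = 0.51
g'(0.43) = -0.77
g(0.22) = 0.86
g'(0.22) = -3.34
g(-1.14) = -0.13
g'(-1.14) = -0.07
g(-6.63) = 0.02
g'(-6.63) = -0.01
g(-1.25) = -0.12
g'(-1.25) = -0.05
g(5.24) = 0.04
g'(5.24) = -0.01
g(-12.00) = 0.01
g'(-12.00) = 0.00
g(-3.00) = 0.08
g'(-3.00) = 0.18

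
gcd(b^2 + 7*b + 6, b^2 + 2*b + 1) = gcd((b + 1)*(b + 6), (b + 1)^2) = b + 1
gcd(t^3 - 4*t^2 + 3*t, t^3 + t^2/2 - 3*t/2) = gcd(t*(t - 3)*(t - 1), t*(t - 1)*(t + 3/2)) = t^2 - t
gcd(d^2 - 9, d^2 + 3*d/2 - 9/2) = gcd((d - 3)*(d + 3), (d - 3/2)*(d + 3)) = d + 3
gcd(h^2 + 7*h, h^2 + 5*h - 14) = h + 7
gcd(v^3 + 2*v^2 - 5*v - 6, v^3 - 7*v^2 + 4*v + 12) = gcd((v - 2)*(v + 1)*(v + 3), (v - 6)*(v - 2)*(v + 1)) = v^2 - v - 2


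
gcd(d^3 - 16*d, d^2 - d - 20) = d + 4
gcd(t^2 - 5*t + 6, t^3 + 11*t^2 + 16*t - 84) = t - 2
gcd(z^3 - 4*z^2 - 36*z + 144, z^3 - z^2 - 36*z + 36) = z^2 - 36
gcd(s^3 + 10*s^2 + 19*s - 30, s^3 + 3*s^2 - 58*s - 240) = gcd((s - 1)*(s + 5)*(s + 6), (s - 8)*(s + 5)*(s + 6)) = s^2 + 11*s + 30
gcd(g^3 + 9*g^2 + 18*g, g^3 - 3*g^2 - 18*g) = g^2 + 3*g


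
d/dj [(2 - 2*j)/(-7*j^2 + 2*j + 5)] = -14/(49*j^2 + 70*j + 25)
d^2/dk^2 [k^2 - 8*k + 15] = 2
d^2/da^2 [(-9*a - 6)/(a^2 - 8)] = 6*(-4*a^2*(3*a + 2) + (9*a + 2)*(a^2 - 8))/(a^2 - 8)^3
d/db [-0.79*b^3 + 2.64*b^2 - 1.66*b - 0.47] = -2.37*b^2 + 5.28*b - 1.66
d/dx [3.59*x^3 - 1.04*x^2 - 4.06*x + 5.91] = 10.77*x^2 - 2.08*x - 4.06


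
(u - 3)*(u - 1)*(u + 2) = u^3 - 2*u^2 - 5*u + 6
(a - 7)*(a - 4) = a^2 - 11*a + 28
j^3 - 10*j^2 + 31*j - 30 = (j - 5)*(j - 3)*(j - 2)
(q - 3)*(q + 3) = q^2 - 9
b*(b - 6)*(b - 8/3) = b^3 - 26*b^2/3 + 16*b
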